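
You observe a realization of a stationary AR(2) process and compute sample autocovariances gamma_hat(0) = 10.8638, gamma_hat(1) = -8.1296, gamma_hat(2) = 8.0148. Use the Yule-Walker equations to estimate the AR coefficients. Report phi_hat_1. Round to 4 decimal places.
\hat\phi_{1} = -0.4460

The Yule-Walker equations for an AR(p) process read, in matrix form,
  Gamma_p phi = r_p,   with   (Gamma_p)_{ij} = gamma(|i - j|),
                       (r_p)_i = gamma(i),   i,j = 1..p.
Substitute the sample gammas (Toeplitz matrix and right-hand side of size 2):
  Gamma_p = [[10.8638, -8.1296], [-8.1296, 10.8638]]
  r_p     = [-8.1296, 8.0148]
Written out:
  10.8638 phi_1 - 8.1296 phi_2 = -8.1296
  -8.1296 phi_1 + 10.8638 phi_2 = 8.0148
Solve by Cramer's rule:
  det = gamma(0)^2 - gamma(1)^2 = (10.8638)^2 - (-8.1296)^2 = 118.02215044 - 66.09039616 = 51.93175428
  phi_hat_1 = [gamma(1) gamma(0) - gamma(1) gamma(2)] / det = [(-8.1296)(10.8638) - (-8.1296)(8.0148)] / 51.93175428 = -23.1612304 / 51.93175428 = -0.446
  phi_hat_2 = [gamma(0) gamma(2) - gamma(1)^2] / det = [(10.8638)(8.0148) - (-8.1296)^2] / 51.93175428 = 20.98078808 / 51.93175428 = 0.404
So phi_hat = [-0.4460, 0.4040].
Therefore phi_hat_1 = -0.4460.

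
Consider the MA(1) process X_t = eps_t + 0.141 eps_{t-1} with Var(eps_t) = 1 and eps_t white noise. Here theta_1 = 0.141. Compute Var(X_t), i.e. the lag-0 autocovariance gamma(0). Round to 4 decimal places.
\gamma(0) = 1.0199

For an MA(q) process X_t = eps_t + sum_i theta_i eps_{t-i} with
Var(eps_t) = sigma^2, the variance is
  gamma(0) = sigma^2 * (1 + sum_i theta_i^2).
  sum_i theta_i^2 = (0.141)^2 = 0.019881.
  gamma(0) = 1 * (1 + 0.019881) = 1 * 1.019881 = 1.019881, which rounds to 1.0199.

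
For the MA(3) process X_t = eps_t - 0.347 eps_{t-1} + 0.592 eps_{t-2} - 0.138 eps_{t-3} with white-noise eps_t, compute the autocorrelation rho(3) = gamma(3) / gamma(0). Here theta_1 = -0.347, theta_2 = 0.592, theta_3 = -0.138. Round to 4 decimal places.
\rho(3) = -0.0926

For an MA(q) process with theta_0 = 1, the autocovariance is
  gamma(k) = sigma^2 * sum_{i=0..q-k} theta_i * theta_{i+k},
and rho(k) = gamma(k) / gamma(0). Sigma^2 cancels.
  numerator   = (1)*(-0.138) = -0.138.
  denominator = (1)^2 + (-0.347)^2 + (0.592)^2 + (-0.138)^2 = 1.489917.
  rho(3) = -0.138 / 1.489917 = -0.0926.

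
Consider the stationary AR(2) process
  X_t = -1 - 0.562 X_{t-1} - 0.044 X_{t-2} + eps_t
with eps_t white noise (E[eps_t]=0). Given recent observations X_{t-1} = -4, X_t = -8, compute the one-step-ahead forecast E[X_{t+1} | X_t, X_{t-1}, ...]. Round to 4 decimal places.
E[X_{t+1} \mid \mathcal F_t] = 3.6720

For an AR(p) model X_t = c + sum_i phi_i X_{t-i} + eps_t, the
one-step-ahead conditional mean is
  E[X_{t+1} | X_t, ...] = c + sum_i phi_i X_{t+1-i}.
Substitute known values:
  E[X_{t+1} | ...] = -1 + (-0.562) * (-8) + (-0.044) * (-4)
                   = 3.6720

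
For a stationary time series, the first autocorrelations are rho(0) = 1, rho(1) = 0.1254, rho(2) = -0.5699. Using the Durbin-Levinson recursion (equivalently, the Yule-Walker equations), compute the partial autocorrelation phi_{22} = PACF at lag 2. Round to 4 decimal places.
\phi_{22} = -0.5950

The PACF at lag k is phi_{kk}, the last component of the solution
to the Yule-Walker system G_k phi = r_k where
  (G_k)_{ij} = rho(|i - j|), (r_k)_i = rho(i), i,j = 1..k.
Equivalently, Durbin-Levinson gives phi_{kk} iteratively:
  phi_{11} = rho(1)
  phi_{kk} = [rho(k) - sum_{j=1..k-1} phi_{k-1,j} rho(k-j)]
            / [1 - sum_{j=1..k-1} phi_{k-1,j} rho(j)],
  phi_{k,j} = phi_{k-1,j} - phi_{kk} phi_{k-1,k-j},  j = 1..k-1.
Step k = 1:
  phi_11 = rho(1) = 0.1254.
Step k = 2:
  phi_22 = [rho(2) - phi_11 rho(1)] / [1 - phi_11 rho(1)] = [-0.5699 - (0.1254)(0.1254)] / [1 - (0.1254)(0.1254)]
         = -0.58562516 / 0.98427484 = -0.595.
Therefore phi_{22} = -0.5950.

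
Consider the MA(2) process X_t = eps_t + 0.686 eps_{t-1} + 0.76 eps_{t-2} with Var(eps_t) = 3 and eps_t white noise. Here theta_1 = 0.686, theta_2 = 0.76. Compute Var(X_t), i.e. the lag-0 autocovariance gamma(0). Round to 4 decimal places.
\gamma(0) = 6.1446

For an MA(q) process X_t = eps_t + sum_i theta_i eps_{t-i} with
Var(eps_t) = sigma^2, the variance is
  gamma(0) = sigma^2 * (1 + sum_i theta_i^2).
  sum_i theta_i^2 = (0.686)^2 + (0.76)^2 = 0.470596 + 0.5776 = 1.048196.
  gamma(0) = 3 * (1 + 1.048196) = 3 * 2.048196 = 6.144588, which rounds to 6.1446.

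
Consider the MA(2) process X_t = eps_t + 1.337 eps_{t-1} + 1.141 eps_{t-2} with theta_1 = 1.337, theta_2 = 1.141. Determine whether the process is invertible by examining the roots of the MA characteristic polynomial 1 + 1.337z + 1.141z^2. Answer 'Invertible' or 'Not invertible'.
\text{Not invertible}

The MA(q) characteristic polynomial is P(z) = 1 + 1.337z + 1.141z^2.
Invertibility requires all roots to lie outside the unit circle, i.e. |z| > 1 for every root.
Set 1 + (1.337) z + (1.141) z^2 = 0, i.e. a z^2 + b z + c = 0 with a = 1.141, b = 1.337, c = 1.
Discriminant D = b^2 - 4ac = (1.337)^2 - 4*(1.141)*1 = 1.787569 - (4.564) = -2.776431.
D < 0, so the roots are the complex-conjugate pair z = (-b +/- i sqrt(-D)) / (2a) = -0.5859 +/- 0.7302i.
For a conjugate pair |z|^2 = z * conj(z) = (product of roots) = c/a = 1/(1.141) = 0.876424, so |z| = sqrt(0.876424) = 0.9362 for both roots.
Moduli of all roots: 0.9362, 0.9362.
All moduli strictly greater than 1? No.
Verdict: Not invertible.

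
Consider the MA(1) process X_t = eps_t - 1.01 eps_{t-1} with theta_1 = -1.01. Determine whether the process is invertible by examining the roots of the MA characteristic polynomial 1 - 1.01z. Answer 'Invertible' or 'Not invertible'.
\text{Not invertible}

The MA(q) characteristic polynomial is P(z) = 1 - 1.01z.
Invertibility requires all roots to lie outside the unit circle, i.e. |z| > 1 for every root.
This is linear in z: 1 + (-1.01) z = 0  =>  z = -1/(-1.01) = 0.990099,  |z| = 0.990099.
Moduli of all roots: 0.9901.
All moduli strictly greater than 1? No.
Verdict: Not invertible.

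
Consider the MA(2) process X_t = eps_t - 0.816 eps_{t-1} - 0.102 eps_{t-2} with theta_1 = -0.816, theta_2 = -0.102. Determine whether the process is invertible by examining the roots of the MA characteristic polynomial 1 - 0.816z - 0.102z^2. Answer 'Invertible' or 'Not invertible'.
\text{Invertible}

The MA(q) characteristic polynomial is P(z) = 1 - 0.816z - 0.102z^2.
Invertibility requires all roots to lie outside the unit circle, i.e. |z| > 1 for every root.
Set 1 + (-0.816) z + (-0.102) z^2 = 0, i.e. a z^2 + b z + c = 0 with a = -0.102, b = -0.816, c = 1.
Discriminant D = b^2 - 4ac = (-0.816)^2 - 4*(-0.102)*1 = 0.665856 - (-0.408) = 1.073856.
D >= 0, so the roots are real: z = (-b +/- sqrt(D)) / (2a) = (0.816 +/- 1.03627) / (-0.204).
  z_1 = (0.816 + 1.03627) / (-0.204) = -9.0798,   |z_1| = 9.0798.
  z_2 = (0.816 - 1.03627) / (-0.204) = 1.0798,   |z_2| = 1.0798.
Moduli of all roots: 9.0798, 1.0798.
All moduli strictly greater than 1? Yes.
Verdict: Invertible.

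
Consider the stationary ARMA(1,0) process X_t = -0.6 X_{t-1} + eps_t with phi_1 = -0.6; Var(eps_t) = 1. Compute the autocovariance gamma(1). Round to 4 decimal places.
\gamma(1) = -0.9375

Multiply the model equation by X_{t-k} and take expectations. With theta_0 = psi_0 = 1 and psi_j the MA(infinity) weights, this gives
  gamma(k) - sum_i phi_i gamma(k-i) = c_k,
  c_k = sigma^2 * sum_{j=k..q} theta_j psi_{j-k}   (c_k = 0 for k > q),
using gamma(-m) = gamma(m).
Pure AR (q = 0): c_0 = sigma^2 = 1, c_k = 0 for k >= 1.
Equations for k = 0 and k = 1 (AR order 1):
  gamma(0) = phi_1 gamma(1) + c_0
  gamma(1) = phi_1 gamma(0) + c_1
Substituting the second into the first: gamma(0) (1 - phi_1^2) = c_0 + phi_1 c_1, so
  gamma(0) = c_0 / (1 - phi_1^2) = 1 / (1 - (-0.6)^2) = 1 / 0.64 = 1.5625.
  gamma(1) = phi_1 gamma(0) = (-0.6)(1.5625) = -0.9375.
Therefore gamma(1) = -0.9375 (to 4 decimal places).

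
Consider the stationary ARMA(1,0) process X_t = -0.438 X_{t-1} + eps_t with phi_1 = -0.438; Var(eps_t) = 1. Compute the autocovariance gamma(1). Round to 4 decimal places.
\gamma(1) = -0.5420

Multiply the model equation by X_{t-k} and take expectations. With theta_0 = psi_0 = 1 and psi_j the MA(infinity) weights, this gives
  gamma(k) - sum_i phi_i gamma(k-i) = c_k,
  c_k = sigma^2 * sum_{j=k..q} theta_j psi_{j-k}   (c_k = 0 for k > q),
using gamma(-m) = gamma(m).
Pure AR (q = 0): c_0 = sigma^2 = 1, c_k = 0 for k >= 1.
Equations for k = 0 and k = 1 (AR order 1):
  gamma(0) = phi_1 gamma(1) + c_0
  gamma(1) = phi_1 gamma(0) + c_1
Substituting the second into the first: gamma(0) (1 - phi_1^2) = c_0 + phi_1 c_1, so
  gamma(0) = c_0 / (1 - phi_1^2) = 1 / (1 - (-0.438)^2) = 1 / 0.808156 = 1.237385.
  gamma(1) = phi_1 gamma(0) = (-0.438)(1.237385) = -0.541975.
Therefore gamma(1) = -0.5420 (to 4 decimal places).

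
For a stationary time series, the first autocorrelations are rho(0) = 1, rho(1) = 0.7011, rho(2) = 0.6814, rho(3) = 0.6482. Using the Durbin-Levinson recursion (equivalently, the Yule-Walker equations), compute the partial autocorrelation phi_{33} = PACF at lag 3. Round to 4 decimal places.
\phi_{33} = 0.1990

The PACF at lag k is phi_{kk}, the last component of the solution
to the Yule-Walker system G_k phi = r_k where
  (G_k)_{ij} = rho(|i - j|), (r_k)_i = rho(i), i,j = 1..k.
Equivalently, Durbin-Levinson gives phi_{kk} iteratively:
  phi_{11} = rho(1)
  phi_{kk} = [rho(k) - sum_{j=1..k-1} phi_{k-1,j} rho(k-j)]
            / [1 - sum_{j=1..k-1} phi_{k-1,j} rho(j)],
  phi_{k,j} = phi_{k-1,j} - phi_{kk} phi_{k-1,k-j},  j = 1..k-1.
Step k = 1:
  phi_11 = rho(1) = 0.7011.
Step k = 2:
  phi_22 = [rho(2) - phi_11 rho(1)] / [1 - phi_11 rho(1)] = [0.6814 - (0.7011)(0.7011)] / [1 - (0.7011)(0.7011)]
         = 0.18985879 / 0.50845879 = 0.373401.
  Update: phi_21 = phi_11 - phi_22 phi_11 = 0.7011 - (0.373401)(0.7011) = 0.439309.
Step k = 3:
  phi_33 = [rho(3) - phi_21 rho(2) - phi_22 rho(1)] / [1 - phi_21 rho(1) - phi_22 rho(2)]
    numerator   = 0.6482 - (0.439309)(0.6814) - (0.373401)(0.7011) = 0.08706381
    denominator = 1 - (0.439309)(0.7011) - (0.373401)(0.6814) = 0.43756541
  phi_33 = 0.08706381 / 0.43756541 = 0.199.
Therefore phi_{33} = 0.1990.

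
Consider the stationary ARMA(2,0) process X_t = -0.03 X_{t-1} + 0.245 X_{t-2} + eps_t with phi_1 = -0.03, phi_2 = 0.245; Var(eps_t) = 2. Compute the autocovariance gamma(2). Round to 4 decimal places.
\gamma(2) = 0.5247

Multiply the model equation by X_{t-k} and take expectations. With theta_0 = psi_0 = 1 and psi_j the MA(infinity) weights, this gives
  gamma(k) - sum_i phi_i gamma(k-i) = c_k,
  c_k = sigma^2 * sum_{j=k..q} theta_j psi_{j-k}   (c_k = 0 for k > q),
using gamma(-m) = gamma(m).
Pure AR (q = 0): c_0 = sigma^2 = 2, c_k = 0 for k >= 1.
Equations for k = 0, 1, 2 (AR order 2, c_2 = 0):
  (E0) gamma(0) = phi_1 gamma(1) + phi_2 gamma(2) + c_0
  (E1) gamma(1) = phi_1 gamma(0) + phi_2 gamma(1) + c_1
  (E2) gamma(2) = phi_1 gamma(1) + phi_2 gamma(0)
From (E1): gamma(1) = A gamma(0) + B with
  A = phi_1 / (1 - phi_2) = -0.03 / 0.755 = -0.039735,   B = c_1 / (1 - phi_2) = 0 / 0.755 = 0.
Insert (E2) into (E0): gamma(0) (1 - phi_2^2) = phi_1 (1 + phi_2) gamma(1) + c_0.
  phi_1 (1 + phi_2) = (-0.03)(1.245) = -0.03735,   1 - phi_2^2 = 0.939975.
Replace gamma(1) by A gamma(0) + B and collect gamma(0):
  gamma(0) [0.939975 - (-0.03735)(-0.039735)] = c_0 = 2
  gamma(0) * 0.938491 = 2
  gamma(0) = 2 / 0.938491 = 2.131081.
  gamma(1) = A gamma(0) = (-0.039735)(2.131081) = -0.084679.
  gamma(2) = phi_1 gamma(1) + phi_2 gamma(0) = (-0.03)(-0.084679) + (0.245)(2.131081) = 0.524655.
Therefore gamma(2) = 0.5247 (to 4 decimal places).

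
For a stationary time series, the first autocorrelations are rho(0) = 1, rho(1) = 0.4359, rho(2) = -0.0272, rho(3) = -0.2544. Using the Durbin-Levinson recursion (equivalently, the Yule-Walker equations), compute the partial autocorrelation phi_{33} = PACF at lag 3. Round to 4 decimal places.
\phi_{33} = -0.1629

The PACF at lag k is phi_{kk}, the last component of the solution
to the Yule-Walker system G_k phi = r_k where
  (G_k)_{ij} = rho(|i - j|), (r_k)_i = rho(i), i,j = 1..k.
Equivalently, Durbin-Levinson gives phi_{kk} iteratively:
  phi_{11} = rho(1)
  phi_{kk} = [rho(k) - sum_{j=1..k-1} phi_{k-1,j} rho(k-j)]
            / [1 - sum_{j=1..k-1} phi_{k-1,j} rho(j)],
  phi_{k,j} = phi_{k-1,j} - phi_{kk} phi_{k-1,k-j},  j = 1..k-1.
Step k = 1:
  phi_11 = rho(1) = 0.4359.
Step k = 2:
  phi_22 = [rho(2) - phi_11 rho(1)] / [1 - phi_11 rho(1)] = [-0.0272 - (0.4359)(0.4359)] / [1 - (0.4359)(0.4359)]
         = -0.21720881 / 0.80999119 = -0.268162.
  Update: phi_21 = phi_11 - phi_22 phi_11 = 0.4359 - (-0.268162)(0.4359) = 0.552792.
Step k = 3:
  phi_33 = [rho(3) - phi_21 rho(2) - phi_22 rho(1)] / [1 - phi_21 rho(1) - phi_22 rho(2)]
    numerator   = -0.2544 - (0.552792)(-0.0272) - (-0.268162)(0.4359) = -0.12247227
    denominator = 1 - (0.552792)(0.4359) - (-0.268162)(-0.0272) = 0.75174405
  phi_33 = -0.12247227 / 0.75174405 = -0.1629.
Therefore phi_{33} = -0.1629.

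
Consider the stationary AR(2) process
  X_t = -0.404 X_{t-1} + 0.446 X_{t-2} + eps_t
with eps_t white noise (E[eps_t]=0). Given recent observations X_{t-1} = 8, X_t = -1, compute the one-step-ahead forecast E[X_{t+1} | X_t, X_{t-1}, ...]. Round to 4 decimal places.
E[X_{t+1} \mid \mathcal F_t] = 3.9720

For an AR(p) model X_t = c + sum_i phi_i X_{t-i} + eps_t, the
one-step-ahead conditional mean is
  E[X_{t+1} | X_t, ...] = c + sum_i phi_i X_{t+1-i}.
Substitute known values:
  E[X_{t+1} | ...] = (-0.404) * (-1) + (0.446) * (8)
                   = 3.9720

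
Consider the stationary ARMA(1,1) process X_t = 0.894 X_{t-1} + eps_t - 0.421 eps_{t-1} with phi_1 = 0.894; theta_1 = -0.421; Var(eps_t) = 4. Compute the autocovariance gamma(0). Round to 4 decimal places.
\gamma(0) = 8.4576

Multiply the model equation by X_{t-k} and take expectations. With theta_0 = psi_0 = 1 and psi_j the MA(infinity) weights, this gives
  gamma(k) - sum_i phi_i gamma(k-i) = c_k,
  c_k = sigma^2 * sum_{j=k..q} theta_j psi_{j-k}   (c_k = 0 for k > q),
using gamma(-m) = gamma(m).
psi-weights needed (psi_j = theta_j + sum_i phi_i psi_{j-i}):
  psi_1 = theta_1 + phi_1 = -0.421 + (0.894) = 0.473
Right-hand sides:
  c_0 = sigma^2 (1 + theta_1 psi_1) = 4 * (1 + (-0.421)(0.473)) = 4 * 0.800867 = 3.203468
  c_1 = sigma^2 theta_1 = 4 * (-0.421) = -1.684
  c_2 = 0
Equations for k = 0 and k = 1 (AR order 1):
  gamma(0) = phi_1 gamma(1) + c_0
  gamma(1) = phi_1 gamma(0) + c_1
Substituting the second into the first: gamma(0) (1 - phi_1^2) = c_0 + phi_1 c_1, so
  gamma(0) = (c_0 + phi_1 c_1) / (1 - phi_1^2) = (3.203468 + (0.894)(-1.684)) / (1 - (0.894)^2) = 1.697972 / 0.200764 = 8.457552.
Therefore gamma(0) = 8.4576 (to 4 decimal places).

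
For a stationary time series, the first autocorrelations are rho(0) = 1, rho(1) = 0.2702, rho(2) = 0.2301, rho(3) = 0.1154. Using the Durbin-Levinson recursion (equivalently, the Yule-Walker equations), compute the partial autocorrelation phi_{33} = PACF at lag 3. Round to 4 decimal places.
\phi_{33} = 0.0200

The PACF at lag k is phi_{kk}, the last component of the solution
to the Yule-Walker system G_k phi = r_k where
  (G_k)_{ij} = rho(|i - j|), (r_k)_i = rho(i), i,j = 1..k.
Equivalently, Durbin-Levinson gives phi_{kk} iteratively:
  phi_{11} = rho(1)
  phi_{kk} = [rho(k) - sum_{j=1..k-1} phi_{k-1,j} rho(k-j)]
            / [1 - sum_{j=1..k-1} phi_{k-1,j} rho(j)],
  phi_{k,j} = phi_{k-1,j} - phi_{kk} phi_{k-1,k-j},  j = 1..k-1.
Step k = 1:
  phi_11 = rho(1) = 0.2702.
Step k = 2:
  phi_22 = [rho(2) - phi_11 rho(1)] / [1 - phi_11 rho(1)] = [0.2301 - (0.2702)(0.2702)] / [1 - (0.2702)(0.2702)]
         = 0.15709196 / 0.92699196 = 0.169464.
  Update: phi_21 = phi_11 - phi_22 phi_11 = 0.2702 - (0.169464)(0.2702) = 0.224411.
Step k = 3:
  phi_33 = [rho(3) - phi_21 rho(2) - phi_22 rho(1)] / [1 - phi_21 rho(1) - phi_22 rho(2)]
    numerator   = 0.1154 - (0.224411)(0.2301) - (0.169464)(0.2702) = 0.01797385
    denominator = 1 - (0.224411)(0.2702) - (0.169464)(0.2301) = 0.9003705
  phi_33 = 0.01797385 / 0.9003705 = 0.02.
Therefore phi_{33} = 0.0200.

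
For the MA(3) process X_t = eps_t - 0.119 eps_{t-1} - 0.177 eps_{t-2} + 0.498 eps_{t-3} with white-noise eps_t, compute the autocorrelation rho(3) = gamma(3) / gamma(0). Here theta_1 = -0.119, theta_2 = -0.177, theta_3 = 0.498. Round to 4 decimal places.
\rho(3) = 0.3850

For an MA(q) process with theta_0 = 1, the autocovariance is
  gamma(k) = sigma^2 * sum_{i=0..q-k} theta_i * theta_{i+k},
and rho(k) = gamma(k) / gamma(0). Sigma^2 cancels.
  numerator   = (1)*(0.498) = 0.498.
  denominator = (1)^2 + (-0.119)^2 + (-0.177)^2 + (0.498)^2 = 1.293494.
  rho(3) = 0.498 / 1.293494 = 0.3850.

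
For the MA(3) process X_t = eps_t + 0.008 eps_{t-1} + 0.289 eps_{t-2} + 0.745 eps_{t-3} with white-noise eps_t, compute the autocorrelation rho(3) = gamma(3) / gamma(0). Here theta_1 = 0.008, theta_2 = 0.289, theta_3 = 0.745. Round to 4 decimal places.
\rho(3) = 0.4547

For an MA(q) process with theta_0 = 1, the autocovariance is
  gamma(k) = sigma^2 * sum_{i=0..q-k} theta_i * theta_{i+k},
and rho(k) = gamma(k) / gamma(0). Sigma^2 cancels.
  numerator   = (1)*(0.745) = 0.745.
  denominator = (1)^2 + (0.008)^2 + (0.289)^2 + (0.745)^2 = 1.63861.
  rho(3) = 0.745 / 1.63861 = 0.4547.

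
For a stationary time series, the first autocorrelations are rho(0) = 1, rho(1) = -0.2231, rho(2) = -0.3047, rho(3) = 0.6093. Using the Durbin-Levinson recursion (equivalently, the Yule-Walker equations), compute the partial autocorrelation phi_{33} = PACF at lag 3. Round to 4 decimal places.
\phi_{33} = 0.5290

The PACF at lag k is phi_{kk}, the last component of the solution
to the Yule-Walker system G_k phi = r_k where
  (G_k)_{ij} = rho(|i - j|), (r_k)_i = rho(i), i,j = 1..k.
Equivalently, Durbin-Levinson gives phi_{kk} iteratively:
  phi_{11} = rho(1)
  phi_{kk} = [rho(k) - sum_{j=1..k-1} phi_{k-1,j} rho(k-j)]
            / [1 - sum_{j=1..k-1} phi_{k-1,j} rho(j)],
  phi_{k,j} = phi_{k-1,j} - phi_{kk} phi_{k-1,k-j},  j = 1..k-1.
Step k = 1:
  phi_11 = rho(1) = -0.2231.
Step k = 2:
  phi_22 = [rho(2) - phi_11 rho(1)] / [1 - phi_11 rho(1)] = [-0.3047 - (-0.2231)(-0.2231)] / [1 - (-0.2231)(-0.2231)]
         = -0.35447361 / 0.95022639 = -0.373041.
  Update: phi_21 = phi_11 - phi_22 phi_11 = -0.2231 - (-0.373041)(-0.2231) = -0.306325.
Step k = 3:
  phi_33 = [rho(3) - phi_21 rho(2) - phi_22 rho(1)] / [1 - phi_21 rho(1) - phi_22 rho(2)]
    numerator   = 0.6093 - (-0.306325)(-0.3047) - (-0.373041)(-0.2231) = 0.43273713
    denominator = 1 - (-0.306325)(-0.2231) - (-0.373041)(-0.3047) = 0.81799312
  phi_33 = 0.43273713 / 0.81799312 = 0.529.
Therefore phi_{33} = 0.5290.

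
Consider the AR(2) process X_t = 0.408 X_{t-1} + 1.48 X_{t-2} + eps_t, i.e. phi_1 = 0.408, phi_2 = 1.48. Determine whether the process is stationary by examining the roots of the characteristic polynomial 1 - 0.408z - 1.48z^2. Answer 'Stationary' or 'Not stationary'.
\text{Not stationary}

The AR(p) characteristic polynomial is P(z) = 1 - 0.408z - 1.48z^2.
Stationarity requires all roots to lie outside the unit circle, i.e. |z| > 1 for every root.
Set 1 + (-0.408) z + (-1.48) z^2 = 0, i.e. a z^2 + b z + c = 0 with a = -1.48, b = -0.408, c = 1.
Discriminant D = b^2 - 4ac = (-0.408)^2 - 4*(-1.48)*1 = 0.166464 - (-5.92) = 6.086464.
D >= 0, so the roots are real: z = (-b +/- sqrt(D)) / (2a) = (0.408 +/- 2.467076) / (-2.96).
  z_1 = (0.408 + 2.467076) / (-2.96) = -0.9713,   |z_1| = 0.9713.
  z_2 = (0.408 - 2.467076) / (-2.96) = 0.6956,   |z_2| = 0.6956.
Moduli of all roots: 0.9713, 0.6956.
All moduli strictly greater than 1? No.
Verdict: Not stationary.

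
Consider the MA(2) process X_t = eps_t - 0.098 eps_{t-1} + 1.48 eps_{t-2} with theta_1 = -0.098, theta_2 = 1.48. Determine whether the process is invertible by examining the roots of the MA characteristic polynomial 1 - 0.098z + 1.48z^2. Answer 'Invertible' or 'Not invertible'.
\text{Not invertible}

The MA(q) characteristic polynomial is P(z) = 1 - 0.098z + 1.48z^2.
Invertibility requires all roots to lie outside the unit circle, i.e. |z| > 1 for every root.
Set 1 + (-0.098) z + (1.48) z^2 = 0, i.e. a z^2 + b z + c = 0 with a = 1.48, b = -0.098, c = 1.
Discriminant D = b^2 - 4ac = (-0.098)^2 - 4*(1.48)*1 = 0.009604 - (5.92) = -5.910396.
D < 0, so the roots are the complex-conjugate pair z = (-b +/- i sqrt(-D)) / (2a) = 0.0331 +/- 0.8213i.
For a conjugate pair |z|^2 = z * conj(z) = (product of roots) = c/a = 1/(1.48) = 0.675676, so |z| = sqrt(0.675676) = 0.822 for both roots.
Moduli of all roots: 0.8220, 0.8220.
All moduli strictly greater than 1? No.
Verdict: Not invertible.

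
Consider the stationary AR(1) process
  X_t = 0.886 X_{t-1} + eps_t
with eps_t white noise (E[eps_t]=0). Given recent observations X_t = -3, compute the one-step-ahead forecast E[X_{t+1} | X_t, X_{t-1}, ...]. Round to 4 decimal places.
E[X_{t+1} \mid \mathcal F_t] = -2.6580

For an AR(p) model X_t = c + sum_i phi_i X_{t-i} + eps_t, the
one-step-ahead conditional mean is
  E[X_{t+1} | X_t, ...] = c + sum_i phi_i X_{t+1-i}.
Substitute known values:
  E[X_{t+1} | ...] = (0.886) * (-3)
                   = -2.6580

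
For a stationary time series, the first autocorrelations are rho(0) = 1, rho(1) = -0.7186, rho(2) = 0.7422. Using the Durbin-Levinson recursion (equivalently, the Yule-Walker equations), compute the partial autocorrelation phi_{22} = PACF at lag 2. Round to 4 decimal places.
\phi_{22} = 0.4669

The PACF at lag k is phi_{kk}, the last component of the solution
to the Yule-Walker system G_k phi = r_k where
  (G_k)_{ij} = rho(|i - j|), (r_k)_i = rho(i), i,j = 1..k.
Equivalently, Durbin-Levinson gives phi_{kk} iteratively:
  phi_{11} = rho(1)
  phi_{kk} = [rho(k) - sum_{j=1..k-1} phi_{k-1,j} rho(k-j)]
            / [1 - sum_{j=1..k-1} phi_{k-1,j} rho(j)],
  phi_{k,j} = phi_{k-1,j} - phi_{kk} phi_{k-1,k-j},  j = 1..k-1.
Step k = 1:
  phi_11 = rho(1) = -0.7186.
Step k = 2:
  phi_22 = [rho(2) - phi_11 rho(1)] / [1 - phi_11 rho(1)] = [0.7422 - (-0.7186)(-0.7186)] / [1 - (-0.7186)(-0.7186)]
         = 0.22581404 / 0.48361404 = 0.4669.
Therefore phi_{22} = 0.4669.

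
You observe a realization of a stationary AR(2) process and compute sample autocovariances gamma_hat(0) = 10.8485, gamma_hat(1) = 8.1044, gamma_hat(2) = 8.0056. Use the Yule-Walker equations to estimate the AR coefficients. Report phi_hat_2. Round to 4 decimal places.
\hat\phi_{2} = 0.4070

The Yule-Walker equations for an AR(p) process read, in matrix form,
  Gamma_p phi = r_p,   with   (Gamma_p)_{ij} = gamma(|i - j|),
                       (r_p)_i = gamma(i),   i,j = 1..p.
Substitute the sample gammas (Toeplitz matrix and right-hand side of size 2):
  Gamma_p = [[10.8485, 8.1044], [8.1044, 10.8485]]
  r_p     = [8.1044, 8.0056]
Written out:
  10.8485 phi_1 + 8.1044 phi_2 = 8.1044
  8.1044 phi_1 + 10.8485 phi_2 = 8.0056
Solve by Cramer's rule:
  det = gamma(0)^2 - gamma(1)^2 = (10.8485)^2 - (8.1044)^2 = 117.68995225 - 65.68129936 = 52.00865289
  phi_hat_1 = [gamma(1) gamma(0) - gamma(1) gamma(2)] / det = [(8.1044)(10.8485) - (8.1044)(8.0056)] / 52.00865289 = 23.03999876 / 52.00865289 = 0.443
  phi_hat_2 = [gamma(0) gamma(2) - gamma(1)^2] / det = [(10.8485)(8.0056) - (8.1044)^2] / 52.00865289 = 21.16745224 / 52.00865289 = 0.407
So phi_hat = [0.4430, 0.4070].
Therefore phi_hat_2 = 0.4070.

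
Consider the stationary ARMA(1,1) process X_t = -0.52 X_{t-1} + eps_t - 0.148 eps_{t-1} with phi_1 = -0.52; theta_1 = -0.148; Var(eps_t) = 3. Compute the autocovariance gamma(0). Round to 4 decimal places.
\gamma(0) = 4.8348

Multiply the model equation by X_{t-k} and take expectations. With theta_0 = psi_0 = 1 and psi_j the MA(infinity) weights, this gives
  gamma(k) - sum_i phi_i gamma(k-i) = c_k,
  c_k = sigma^2 * sum_{j=k..q} theta_j psi_{j-k}   (c_k = 0 for k > q),
using gamma(-m) = gamma(m).
psi-weights needed (psi_j = theta_j + sum_i phi_i psi_{j-i}):
  psi_1 = theta_1 + phi_1 = -0.148 + (-0.52) = -0.668
Right-hand sides:
  c_0 = sigma^2 (1 + theta_1 psi_1) = 3 * (1 + (-0.148)(-0.668)) = 3 * 1.098864 = 3.296592
  c_1 = sigma^2 theta_1 = 3 * (-0.148) = -0.444
  c_2 = 0
Equations for k = 0 and k = 1 (AR order 1):
  gamma(0) = phi_1 gamma(1) + c_0
  gamma(1) = phi_1 gamma(0) + c_1
Substituting the second into the first: gamma(0) (1 - phi_1^2) = c_0 + phi_1 c_1, so
  gamma(0) = (c_0 + phi_1 c_1) / (1 - phi_1^2) = (3.296592 + (-0.52)(-0.444)) / (1 - (-0.52)^2) = 3.527472 / 0.7296 = 4.834803.
Therefore gamma(0) = 4.8348 (to 4 decimal places).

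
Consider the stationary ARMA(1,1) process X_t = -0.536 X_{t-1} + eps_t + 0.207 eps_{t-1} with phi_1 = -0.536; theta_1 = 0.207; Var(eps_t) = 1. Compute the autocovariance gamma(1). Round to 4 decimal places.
\gamma(1) = -0.4104

Multiply the model equation by X_{t-k} and take expectations. With theta_0 = psi_0 = 1 and psi_j the MA(infinity) weights, this gives
  gamma(k) - sum_i phi_i gamma(k-i) = c_k,
  c_k = sigma^2 * sum_{j=k..q} theta_j psi_{j-k}   (c_k = 0 for k > q),
using gamma(-m) = gamma(m).
psi-weights needed (psi_j = theta_j + sum_i phi_i psi_{j-i}):
  psi_1 = theta_1 + phi_1 = 0.207 + (-0.536) = -0.329
Right-hand sides:
  c_0 = sigma^2 (1 + theta_1 psi_1) = 1 * (1 + (0.207)(-0.329)) = 1 * 0.931897 = 0.931897
  c_1 = sigma^2 theta_1 = 1 * (0.207) = 0.207
  c_2 = 0
Equations for k = 0 and k = 1 (AR order 1):
  gamma(0) = phi_1 gamma(1) + c_0
  gamma(1) = phi_1 gamma(0) + c_1
Substituting the second into the first: gamma(0) (1 - phi_1^2) = c_0 + phi_1 c_1, so
  gamma(0) = (c_0 + phi_1 c_1) / (1 - phi_1^2) = (0.931897 + (-0.536)(0.207)) / (1 - (-0.536)^2) = 0.820945 / 0.712704 = 1.151874.
  gamma(1) = phi_1 gamma(0) + c_1 = (-0.536)(1.151874) + (0.207) = -0.410404.
Therefore gamma(1) = -0.4104 (to 4 decimal places).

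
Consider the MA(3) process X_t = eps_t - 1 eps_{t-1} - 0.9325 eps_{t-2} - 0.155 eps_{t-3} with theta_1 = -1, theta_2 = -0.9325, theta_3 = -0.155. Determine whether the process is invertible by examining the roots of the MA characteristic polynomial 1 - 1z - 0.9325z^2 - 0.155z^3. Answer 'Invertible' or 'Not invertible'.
\text{Not invertible}

The MA(q) characteristic polynomial is P(z) = 1 - 1z - 0.9325z^2 - 0.155z^3.
Invertibility requires all roots to lie outside the unit circle, i.e. |z| > 1 for every root.
Degree 3: look for a simple real root z0 first, then factor out (1 - z/z0) and solve the remaining quadratic.
Testing z0 = -4: P(-4) = 1 + (-1)(-4) + (-0.9325)(-4)^2 + (-0.155)(-4)^3
  = 1 + (4) + (-14.92) + (9.92) = 0.  So z_0 = -4 is a root, |z_0| = 4.
Divide out the factor (1 + 0.25 z) = (1 - z/z0) (since 1/z0 = -0.25):
  P(z) = (1 + 0.25 z)(1 + (-1.25) z + (-0.62) z^2)
  [check: z-coef -1.25 - (-0.25) = -1; z^2-coef -0.62 - (-0.25)(-1.25) = -0.9325; z^3-coef -(-0.25)(-0.62) = -0.155.]
Remaining roots from the quadratic factor 1 + (-1.25) z + (-0.62) z^2:
  Set 1 + (-1.25) z + (-0.62) z^2 = 0, i.e. a z^2 + b z + c = 0 with a = -0.62, b = -1.25, c = 1.
  Discriminant D = b^2 - 4ac = (-1.25)^2 - 4*(-0.62)*1 = 1.5625 - (-2.48) = 4.0425.
  D >= 0, so the roots are real: z = (-b +/- sqrt(D)) / (2a) = (1.25 +/- 2.010597) / (-1.24).
    z_1 = (1.25 + 2.010597) / (-1.24) = -2.6295,   |z_1| = 2.6295.
    z_2 = (1.25 - 2.010597) / (-1.24) = 0.6134,   |z_2| = 0.6134.
Moduli of all roots: 4.0000, 2.6295, 0.6134.
All moduli strictly greater than 1? No.
Verdict: Not invertible.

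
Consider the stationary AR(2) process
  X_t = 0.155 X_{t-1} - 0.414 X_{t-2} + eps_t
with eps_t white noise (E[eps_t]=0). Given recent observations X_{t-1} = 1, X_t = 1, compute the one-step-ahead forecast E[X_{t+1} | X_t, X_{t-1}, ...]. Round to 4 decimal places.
E[X_{t+1} \mid \mathcal F_t] = -0.2590

For an AR(p) model X_t = c + sum_i phi_i X_{t-i} + eps_t, the
one-step-ahead conditional mean is
  E[X_{t+1} | X_t, ...] = c + sum_i phi_i X_{t+1-i}.
Substitute known values:
  E[X_{t+1} | ...] = (0.155) * (1) + (-0.414) * (1)
                   = -0.2590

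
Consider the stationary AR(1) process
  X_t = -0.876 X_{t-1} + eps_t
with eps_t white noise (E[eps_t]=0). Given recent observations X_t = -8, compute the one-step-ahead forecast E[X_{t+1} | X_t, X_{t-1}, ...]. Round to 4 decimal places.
E[X_{t+1} \mid \mathcal F_t] = 7.0080

For an AR(p) model X_t = c + sum_i phi_i X_{t-i} + eps_t, the
one-step-ahead conditional mean is
  E[X_{t+1} | X_t, ...] = c + sum_i phi_i X_{t+1-i}.
Substitute known values:
  E[X_{t+1} | ...] = (-0.876) * (-8)
                   = 7.0080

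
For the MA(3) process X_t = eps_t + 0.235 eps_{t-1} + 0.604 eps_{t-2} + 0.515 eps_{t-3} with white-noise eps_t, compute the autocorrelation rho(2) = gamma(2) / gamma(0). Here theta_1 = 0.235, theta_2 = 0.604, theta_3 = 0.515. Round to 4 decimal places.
\rho(2) = 0.4302

For an MA(q) process with theta_0 = 1, the autocovariance is
  gamma(k) = sigma^2 * sum_{i=0..q-k} theta_i * theta_{i+k},
and rho(k) = gamma(k) / gamma(0). Sigma^2 cancels.
  numerator   = (1)*(0.604) + (0.235)*(0.515) = 0.725025.
  denominator = (1)^2 + (0.235)^2 + (0.604)^2 + (0.515)^2 = 1.685266.
  rho(2) = 0.725025 / 1.685266 = 0.4302.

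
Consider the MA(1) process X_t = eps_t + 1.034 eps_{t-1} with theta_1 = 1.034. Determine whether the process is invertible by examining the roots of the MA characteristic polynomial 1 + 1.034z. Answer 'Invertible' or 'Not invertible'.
\text{Not invertible}

The MA(q) characteristic polynomial is P(z) = 1 + 1.034z.
Invertibility requires all roots to lie outside the unit circle, i.e. |z| > 1 for every root.
This is linear in z: 1 + (1.034) z = 0  =>  z = -1/(1.034) = -0.967118,  |z| = 0.967118.
Moduli of all roots: 0.9671.
All moduli strictly greater than 1? No.
Verdict: Not invertible.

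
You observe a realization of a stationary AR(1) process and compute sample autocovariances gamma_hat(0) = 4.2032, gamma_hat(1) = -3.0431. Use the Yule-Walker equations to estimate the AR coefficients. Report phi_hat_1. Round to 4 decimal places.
\hat\phi_{1} = -0.7240

The Yule-Walker equations for an AR(p) process read, in matrix form,
  Gamma_p phi = r_p,   with   (Gamma_p)_{ij} = gamma(|i - j|),
                       (r_p)_i = gamma(i),   i,j = 1..p.
Substitute the sample gammas (Toeplitz matrix and right-hand side of size 1):
  Gamma_p = [[4.2032]]
  r_p     = [-3.0431]
With p = 1 this is the single equation gamma(0) phi_1 = gamma(1):
  phi_hat_1 = gamma(1) / gamma(0) = -3.0431 / 4.2032 = -0.7240.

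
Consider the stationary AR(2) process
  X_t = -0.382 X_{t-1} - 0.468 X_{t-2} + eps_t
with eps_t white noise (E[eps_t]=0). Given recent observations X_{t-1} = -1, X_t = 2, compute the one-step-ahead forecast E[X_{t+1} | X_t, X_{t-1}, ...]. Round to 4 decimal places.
E[X_{t+1} \mid \mathcal F_t] = -0.2960

For an AR(p) model X_t = c + sum_i phi_i X_{t-i} + eps_t, the
one-step-ahead conditional mean is
  E[X_{t+1} | X_t, ...] = c + sum_i phi_i X_{t+1-i}.
Substitute known values:
  E[X_{t+1} | ...] = (-0.382) * (2) + (-0.468) * (-1)
                   = -0.2960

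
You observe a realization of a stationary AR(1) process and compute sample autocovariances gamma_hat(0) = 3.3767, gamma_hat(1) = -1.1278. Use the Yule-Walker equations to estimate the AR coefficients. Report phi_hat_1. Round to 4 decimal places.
\hat\phi_{1} = -0.3340

The Yule-Walker equations for an AR(p) process read, in matrix form,
  Gamma_p phi = r_p,   with   (Gamma_p)_{ij} = gamma(|i - j|),
                       (r_p)_i = gamma(i),   i,j = 1..p.
Substitute the sample gammas (Toeplitz matrix and right-hand side of size 1):
  Gamma_p = [[3.3767]]
  r_p     = [-1.1278]
With p = 1 this is the single equation gamma(0) phi_1 = gamma(1):
  phi_hat_1 = gamma(1) / gamma(0) = -1.1278 / 3.3767 = -0.3340.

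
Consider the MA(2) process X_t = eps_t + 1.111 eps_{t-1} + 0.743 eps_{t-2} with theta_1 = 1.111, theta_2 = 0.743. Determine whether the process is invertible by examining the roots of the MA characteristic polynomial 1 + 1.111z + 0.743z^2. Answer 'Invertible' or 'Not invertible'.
\text{Invertible}

The MA(q) characteristic polynomial is P(z) = 1 + 1.111z + 0.743z^2.
Invertibility requires all roots to lie outside the unit circle, i.e. |z| > 1 for every root.
Set 1 + (1.111) z + (0.743) z^2 = 0, i.e. a z^2 + b z + c = 0 with a = 0.743, b = 1.111, c = 1.
Discriminant D = b^2 - 4ac = (1.111)^2 - 4*(0.743)*1 = 1.234321 - (2.972) = -1.737679.
D < 0, so the roots are the complex-conjugate pair z = (-b +/- i sqrt(-D)) / (2a) = -0.7476 +/- 0.8871i.
For a conjugate pair |z|^2 = z * conj(z) = (product of roots) = c/a = 1/(0.743) = 1.345895, so |z| = sqrt(1.345895) = 1.1601 for both roots.
Moduli of all roots: 1.1601, 1.1601.
All moduli strictly greater than 1? Yes.
Verdict: Invertible.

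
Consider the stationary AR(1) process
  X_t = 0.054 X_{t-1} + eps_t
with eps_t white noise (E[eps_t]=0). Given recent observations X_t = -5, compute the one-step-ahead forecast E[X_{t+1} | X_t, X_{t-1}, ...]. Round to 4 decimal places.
E[X_{t+1} \mid \mathcal F_t] = -0.2700

For an AR(p) model X_t = c + sum_i phi_i X_{t-i} + eps_t, the
one-step-ahead conditional mean is
  E[X_{t+1} | X_t, ...] = c + sum_i phi_i X_{t+1-i}.
Substitute known values:
  E[X_{t+1} | ...] = (0.054) * (-5)
                   = -0.2700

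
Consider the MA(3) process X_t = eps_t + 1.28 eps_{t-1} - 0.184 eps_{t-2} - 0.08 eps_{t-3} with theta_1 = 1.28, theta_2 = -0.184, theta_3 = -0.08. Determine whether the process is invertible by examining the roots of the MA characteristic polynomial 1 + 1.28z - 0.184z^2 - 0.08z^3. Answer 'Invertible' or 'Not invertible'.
\text{Not invertible}

The MA(q) characteristic polynomial is P(z) = 1 + 1.28z - 0.184z^2 - 0.08z^3.
Invertibility requires all roots to lie outside the unit circle, i.e. |z| > 1 for every root.
Degree 3: look for a simple real root z0 first, then factor out (1 - z/z0) and solve the remaining quadratic.
Testing z0 = -5: P(-5) = 1 + (1.28)(-5) + (-0.184)(-5)^2 + (-0.08)(-5)^3
  = 1 + (-6.4) + (-4.6) + (10) = 0.  So z_0 = -5 is a root, |z_0| = 5.
Divide out the factor (1 + 0.2 z) = (1 - z/z0) (since 1/z0 = -0.2):
  P(z) = (1 + 0.2 z)(1 + (1.08) z + (-0.4) z^2)
  [check: z-coef 1.08 - (-0.2) = 1.28; z^2-coef -0.4 - (-0.2)(1.08) = -0.184; z^3-coef -(-0.2)(-0.4) = -0.08.]
Remaining roots from the quadratic factor 1 + (1.08) z + (-0.4) z^2:
  Set 1 + (1.08) z + (-0.4) z^2 = 0, i.e. a z^2 + b z + c = 0 with a = -0.4, b = 1.08, c = 1.
  Discriminant D = b^2 - 4ac = (1.08)^2 - 4*(-0.4)*1 = 1.1664 - (-1.6) = 2.7664.
  D >= 0, so the roots are real: z = (-b +/- sqrt(D)) / (2a) = (-1.08 +/- 1.66325) / (-0.8).
    z_1 = (-1.08 + 1.66325) / (-0.8) = -0.7291,   |z_1| = 0.7291.
    z_2 = (-1.08 - 1.66325) / (-0.8) = 3.4291,   |z_2| = 3.4291.
Moduli of all roots: 5.0000, 0.7291, 3.4291.
All moduli strictly greater than 1? No.
Verdict: Not invertible.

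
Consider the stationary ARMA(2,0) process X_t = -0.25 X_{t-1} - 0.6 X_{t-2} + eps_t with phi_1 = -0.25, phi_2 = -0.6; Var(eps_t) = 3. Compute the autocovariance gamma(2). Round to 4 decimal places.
\gamma(2) = -2.6952

Multiply the model equation by X_{t-k} and take expectations. With theta_0 = psi_0 = 1 and psi_j the MA(infinity) weights, this gives
  gamma(k) - sum_i phi_i gamma(k-i) = c_k,
  c_k = sigma^2 * sum_{j=k..q} theta_j psi_{j-k}   (c_k = 0 for k > q),
using gamma(-m) = gamma(m).
Pure AR (q = 0): c_0 = sigma^2 = 3, c_k = 0 for k >= 1.
Equations for k = 0, 1, 2 (AR order 2, c_2 = 0):
  (E0) gamma(0) = phi_1 gamma(1) + phi_2 gamma(2) + c_0
  (E1) gamma(1) = phi_1 gamma(0) + phi_2 gamma(1) + c_1
  (E2) gamma(2) = phi_1 gamma(1) + phi_2 gamma(0)
From (E1): gamma(1) = A gamma(0) + B with
  A = phi_1 / (1 - phi_2) = -0.25 / 1.6 = -0.15625,   B = c_1 / (1 - phi_2) = 0 / 1.6 = 0.
Insert (E2) into (E0): gamma(0) (1 - phi_2^2) = phi_1 (1 + phi_2) gamma(1) + c_0.
  phi_1 (1 + phi_2) = (-0.25)(0.4) = -0.1,   1 - phi_2^2 = 0.64.
Replace gamma(1) by A gamma(0) + B and collect gamma(0):
  gamma(0) [0.64 - (-0.1)(-0.15625)] = c_0 = 3
  gamma(0) * 0.624375 = 3
  gamma(0) = 3 / 0.624375 = 4.804805.
  gamma(1) = A gamma(0) = (-0.15625)(4.804805) = -0.750751.
  gamma(2) = phi_1 gamma(1) + phi_2 gamma(0) = (-0.25)(-0.750751) + (-0.6)(4.804805) = -2.695195.
Therefore gamma(2) = -2.6952 (to 4 decimal places).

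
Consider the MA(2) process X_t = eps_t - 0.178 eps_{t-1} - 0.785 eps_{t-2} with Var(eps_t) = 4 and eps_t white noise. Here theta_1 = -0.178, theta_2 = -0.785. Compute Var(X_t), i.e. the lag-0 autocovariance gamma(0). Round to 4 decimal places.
\gamma(0) = 6.5916

For an MA(q) process X_t = eps_t + sum_i theta_i eps_{t-i} with
Var(eps_t) = sigma^2, the variance is
  gamma(0) = sigma^2 * (1 + sum_i theta_i^2).
  sum_i theta_i^2 = (-0.178)^2 + (-0.785)^2 = 0.031684 + 0.616225 = 0.647909.
  gamma(0) = 4 * (1 + 0.647909) = 4 * 1.647909 = 6.591636, which rounds to 6.5916.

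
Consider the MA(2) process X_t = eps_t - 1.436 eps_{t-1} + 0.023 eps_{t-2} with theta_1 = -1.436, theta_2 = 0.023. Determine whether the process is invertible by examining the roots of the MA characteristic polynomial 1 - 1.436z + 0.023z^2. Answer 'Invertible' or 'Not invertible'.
\text{Not invertible}

The MA(q) characteristic polynomial is P(z) = 1 - 1.436z + 0.023z^2.
Invertibility requires all roots to lie outside the unit circle, i.e. |z| > 1 for every root.
Set 1 + (-1.436) z + (0.023) z^2 = 0, i.e. a z^2 + b z + c = 0 with a = 0.023, b = -1.436, c = 1.
Discriminant D = b^2 - 4ac = (-1.436)^2 - 4*(0.023)*1 = 2.062096 - (0.092) = 1.970096.
D >= 0, so the roots are real: z = (-b +/- sqrt(D)) / (2a) = (1.436 +/- 1.403601) / (0.046).
  z_1 = (1.436 + 1.403601) / (0.046) = 61.7305,   |z_1| = 61.7305.
  z_2 = (1.436 - 1.403601) / (0.046) = 0.7043,   |z_2| = 0.7043.
Moduli of all roots: 61.7305, 0.7043.
All moduli strictly greater than 1? No.
Verdict: Not invertible.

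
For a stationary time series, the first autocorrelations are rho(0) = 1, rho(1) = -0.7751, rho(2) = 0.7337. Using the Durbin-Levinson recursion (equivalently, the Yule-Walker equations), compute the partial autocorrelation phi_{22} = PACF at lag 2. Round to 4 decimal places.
\phi_{22} = 0.3329

The PACF at lag k is phi_{kk}, the last component of the solution
to the Yule-Walker system G_k phi = r_k where
  (G_k)_{ij} = rho(|i - j|), (r_k)_i = rho(i), i,j = 1..k.
Equivalently, Durbin-Levinson gives phi_{kk} iteratively:
  phi_{11} = rho(1)
  phi_{kk} = [rho(k) - sum_{j=1..k-1} phi_{k-1,j} rho(k-j)]
            / [1 - sum_{j=1..k-1} phi_{k-1,j} rho(j)],
  phi_{k,j} = phi_{k-1,j} - phi_{kk} phi_{k-1,k-j},  j = 1..k-1.
Step k = 1:
  phi_11 = rho(1) = -0.7751.
Step k = 2:
  phi_22 = [rho(2) - phi_11 rho(1)] / [1 - phi_11 rho(1)] = [0.7337 - (-0.7751)(-0.7751)] / [1 - (-0.7751)(-0.7751)]
         = 0.13291999 / 0.39921999 = 0.3329.
Therefore phi_{22} = 0.3329.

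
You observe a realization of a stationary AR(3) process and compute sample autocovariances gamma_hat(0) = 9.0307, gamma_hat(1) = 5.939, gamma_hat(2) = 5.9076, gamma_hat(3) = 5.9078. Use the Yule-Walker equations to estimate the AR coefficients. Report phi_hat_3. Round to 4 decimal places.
\hat\phi_{3} = 0.2810

The Yule-Walker equations for an AR(p) process read, in matrix form,
  Gamma_p phi = r_p,   with   (Gamma_p)_{ij} = gamma(|i - j|),
                       (r_p)_i = gamma(i),   i,j = 1..p.
Substitute the sample gammas (Toeplitz matrix and right-hand side of size 3):
  Gamma_p = [[9.0307, 5.939, 5.9076], [5.939, 9.0307, 5.939], [5.9076, 5.939, 9.0307]]
  r_p     = [5.939, 5.9076, 5.9078]
Written out (R1..R3):
  (R1) 9.0307 phi_1 + 5.939 phi_2 + 5.9076 phi_3 = 5.939
  (R2) 5.939 phi_1 + 9.0307 phi_2 + 5.939 phi_3 = 5.9076
  (R3) 5.9076 phi_1 + 5.939 phi_2 + 9.0307 phi_3 = 5.9078
Gaussian elimination:
  R2 <- R2 - (5.939/9.0307) R1 = R2 - (0.657646) R1:  5.124943 phi_2 + 2.053893 phi_3 = 2.001843
  R3 <- R3 - (5.9076/9.0307) R1 = R3 - (0.654169) R1:  2.053893 phi_2 + 5.166134 phi_3 = 2.022693
  R3 <- R3 - (2.053893/5.124943) R2 = R3 - (0.400764) R2:  4.343007 phi_3 = 1.220426
Back-substitution:
  phi_hat_3 = 1.220426 / 4.343007 = 0.281009
  phi_hat_2 = (2.001843 - (2.053893)(0.281009)) / 5.124943 = 0.277989
  phi_hat_1 = (5.939 - (5.939)(0.277989) - (5.9076)(0.281009)) / 9.0307 = 0.291
So phi_hat = [0.2910, 0.2780, 0.2810].
Therefore phi_hat_3 = 0.2810.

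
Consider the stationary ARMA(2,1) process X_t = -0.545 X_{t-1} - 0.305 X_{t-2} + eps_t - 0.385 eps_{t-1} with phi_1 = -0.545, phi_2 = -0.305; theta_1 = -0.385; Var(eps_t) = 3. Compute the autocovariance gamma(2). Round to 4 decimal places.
\gamma(2) = 0.0266

Multiply the model equation by X_{t-k} and take expectations. With theta_0 = psi_0 = 1 and psi_j the MA(infinity) weights, this gives
  gamma(k) - sum_i phi_i gamma(k-i) = c_k,
  c_k = sigma^2 * sum_{j=k..q} theta_j psi_{j-k}   (c_k = 0 for k > q),
using gamma(-m) = gamma(m).
psi-weights needed (psi_j = theta_j + sum_i phi_i psi_{j-i}):
  psi_1 = theta_1 + phi_1 = -0.385 + (-0.545) = -0.93
Right-hand sides:
  c_0 = sigma^2 (1 + theta_1 psi_1) = 3 * (1 + (-0.385)(-0.93)) = 3 * 1.35805 = 4.07415
  c_1 = sigma^2 theta_1 = 3 * (-0.385) = -1.155
  c_2 = 0
Equations for k = 0, 1, 2 (AR order 2, c_2 = 0):
  (E0) gamma(0) = phi_1 gamma(1) + phi_2 gamma(2) + c_0
  (E1) gamma(1) = phi_1 gamma(0) + phi_2 gamma(1) + c_1
  (E2) gamma(2) = phi_1 gamma(1) + phi_2 gamma(0)
From (E1): gamma(1) = A gamma(0) + B with
  A = phi_1 / (1 - phi_2) = -0.545 / 1.305 = -0.417625,   B = c_1 / (1 - phi_2) = -1.155 / 1.305 = -0.885057.
Insert (E2) into (E0): gamma(0) (1 - phi_2^2) = phi_1 (1 + phi_2) gamma(1) + c_0.
  phi_1 (1 + phi_2) = (-0.545)(0.695) = -0.378775,   1 - phi_2^2 = 0.906975.
Replace gamma(1) by A gamma(0) + B and collect gamma(0):
  gamma(0) [0.906975 - (-0.378775)(-0.417625)] = (-0.378775)(-0.885057) + 4.07415
  gamma(0) * 0.748789 = 4.409388
  gamma(0) = 4.409388 / 0.748789 = 5.88869.
  gamma(1) = A gamma(0) + B = (-0.417625)(5.88869) + (-0.885057) = -3.344319.
  gamma(2) = phi_1 gamma(1) + phi_2 gamma(0) = (-0.545)(-3.344319) + (-0.305)(5.88869) = 0.026603.
Therefore gamma(2) = 0.0266 (to 4 decimal places).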